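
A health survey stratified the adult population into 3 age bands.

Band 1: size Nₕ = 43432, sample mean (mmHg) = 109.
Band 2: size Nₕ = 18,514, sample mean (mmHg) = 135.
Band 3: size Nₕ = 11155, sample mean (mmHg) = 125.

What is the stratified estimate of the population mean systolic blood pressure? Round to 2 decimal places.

118.03

N = 73101; weights Wₕ = Nₕ/N = (0.5941, 0.2533, 0.1526).
x̄_st = Σ Wₕ·x̄ₕ = 0.5941·109 + 0.2533·135 + 0.1526·125 ≈ 118.0265...
→ 118.03.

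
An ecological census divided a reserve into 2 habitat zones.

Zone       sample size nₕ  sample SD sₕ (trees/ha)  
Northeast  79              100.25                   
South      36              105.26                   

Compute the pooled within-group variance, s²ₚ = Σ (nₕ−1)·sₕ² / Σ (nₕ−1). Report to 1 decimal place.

10369.0

Northeast: (79−1)·100.25² = 78·10050.0625 = 783904.875
South: (36−1)·105.26² = 35·11079.6676 = 387788.366
Numerator = 1171693.241; denominator = Σ(nₕ−1) = 113.
s²ₚ = 1171693.241/113 = 10368.967... → 10369.0.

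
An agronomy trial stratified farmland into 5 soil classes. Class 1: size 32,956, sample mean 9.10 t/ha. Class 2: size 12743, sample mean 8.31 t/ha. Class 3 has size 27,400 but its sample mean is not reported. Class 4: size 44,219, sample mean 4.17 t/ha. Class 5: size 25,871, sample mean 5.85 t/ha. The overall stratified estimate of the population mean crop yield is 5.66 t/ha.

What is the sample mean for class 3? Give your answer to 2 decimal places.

2.52

Σ Nₕx̄ₕ = N·μ, so 27400·x̄_3 = 143189·5.66 − (32956·9.10 + 12743·8.31 + 44219·4.17 + 25871·5.85).
= 810449.74 − 741532.51 = 68917.23.
x̄_3 = 68917.23 / 27400 = 2.5152... → 2.52.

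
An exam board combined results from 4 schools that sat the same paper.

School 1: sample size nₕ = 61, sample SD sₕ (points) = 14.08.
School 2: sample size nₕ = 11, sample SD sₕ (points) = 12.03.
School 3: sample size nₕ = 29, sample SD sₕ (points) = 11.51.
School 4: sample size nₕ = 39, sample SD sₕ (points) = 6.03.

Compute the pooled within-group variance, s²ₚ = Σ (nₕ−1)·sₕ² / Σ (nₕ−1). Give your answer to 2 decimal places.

1: (61−1)·14.08² = 60·198.2464 = 11894.784
2: (11−1)·12.03² = 10·144.7209 = 1447.209
3: (29−1)·11.51² = 28·132.4801 = 3709.4428
4: (39−1)·6.03² = 38·36.3609 = 1381.7142
Numerator = 18433.15; denominator = Σ(nₕ−1) = 136.
s²ₚ = 18433.15/136 = 135.5379... → 135.54.

135.54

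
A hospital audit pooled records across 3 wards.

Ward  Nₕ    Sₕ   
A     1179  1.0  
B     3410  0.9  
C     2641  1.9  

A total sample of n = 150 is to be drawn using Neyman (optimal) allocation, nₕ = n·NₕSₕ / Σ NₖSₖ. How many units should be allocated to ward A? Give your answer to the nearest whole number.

A: NₕSₕ = 1179·1.0 = 1179
B: NₕSₕ = 3410·0.9 = 3069
C: NₕSₕ = 2641·1.9 = 5017.9
Σ NₕSₕ = 9265.9.
n_A = 150·1179/9265.9 = 19.086... → 19.

19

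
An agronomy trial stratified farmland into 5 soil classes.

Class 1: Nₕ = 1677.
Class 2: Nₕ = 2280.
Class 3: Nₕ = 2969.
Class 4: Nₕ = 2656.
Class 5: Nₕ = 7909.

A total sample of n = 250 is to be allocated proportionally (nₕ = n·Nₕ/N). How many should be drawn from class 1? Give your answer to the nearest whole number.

24

N = 1677 + 2280 + 2969 + 2656 + 7909 = 17491.
n_1 = 250·1677/17491 = 23.969... → 24.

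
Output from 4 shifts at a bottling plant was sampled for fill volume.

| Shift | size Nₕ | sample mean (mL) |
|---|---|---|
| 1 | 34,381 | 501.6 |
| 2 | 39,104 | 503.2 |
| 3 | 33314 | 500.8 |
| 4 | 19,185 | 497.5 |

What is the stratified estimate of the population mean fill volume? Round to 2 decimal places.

x̄_st = (Σ Nₕx̄ₕ) / (Σ Nₕ) = (34381·501.6 + 39104·503.2 + 33314·500.8 + 19185·497.5) / 125984
= 63150831.1 / 125984 = 501.2607... → 501.26.

501.26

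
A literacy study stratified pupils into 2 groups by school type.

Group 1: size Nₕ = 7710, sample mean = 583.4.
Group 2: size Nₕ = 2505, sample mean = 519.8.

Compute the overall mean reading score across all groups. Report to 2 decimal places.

N = 7710 + 2505 = 10215.
Weight each subgroup mean by Nₕ/N and sum.
Σ Nₕx̄ₕ = 7710·583.4 + 2505·519.8 = 4498014 + 1302099 = 5800113.
Divide by N: 5800113 / 10215 = 567.8035... → 567.80.

567.80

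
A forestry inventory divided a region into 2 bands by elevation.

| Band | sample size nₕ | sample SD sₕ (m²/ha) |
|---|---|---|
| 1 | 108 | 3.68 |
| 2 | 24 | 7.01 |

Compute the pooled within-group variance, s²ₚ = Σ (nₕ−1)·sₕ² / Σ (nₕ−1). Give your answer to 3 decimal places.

19.840

Degrees of freedom: 107 + 23 = 130.
Σ(nₕ−1)sₕ² = 107·13.5424 + 23·49.1401 = 2579.2591.
s²ₚ = 2579.2591 / 130 = 19.84045... → 19.840.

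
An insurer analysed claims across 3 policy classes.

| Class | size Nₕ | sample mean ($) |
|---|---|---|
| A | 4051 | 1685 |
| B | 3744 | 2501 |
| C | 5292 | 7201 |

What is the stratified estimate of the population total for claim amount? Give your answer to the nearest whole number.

54297371

A: 4051·1685 = 6825935
B: 3744·2501 = 9363744
C: 5292·7201 = 38107692
τ̂ = Σ Nₕx̄ₕ = 54297371.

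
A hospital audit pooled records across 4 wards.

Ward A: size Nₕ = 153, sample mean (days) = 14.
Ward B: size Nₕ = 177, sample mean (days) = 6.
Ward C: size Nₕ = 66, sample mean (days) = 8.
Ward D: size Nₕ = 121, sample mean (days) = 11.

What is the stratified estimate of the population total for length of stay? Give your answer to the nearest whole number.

A: 153·14 = 2142
B: 177·6 = 1062
C: 66·8 = 528
D: 121·11 = 1331
τ̂ = Σ Nₕx̄ₕ = 5063.

5063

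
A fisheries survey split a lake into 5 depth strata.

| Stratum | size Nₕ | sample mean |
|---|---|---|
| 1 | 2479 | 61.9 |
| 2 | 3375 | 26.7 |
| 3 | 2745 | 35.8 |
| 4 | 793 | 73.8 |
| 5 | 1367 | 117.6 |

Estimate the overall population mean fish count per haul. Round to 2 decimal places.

52.15

N = 10759; weights Wₕ = Nₕ/N = (0.2304, 0.3137, 0.2551, 0.0737, 0.1271).
x̄_st = Σ Wₕ·x̄ₕ = 0.2304·61.9 + 0.3137·26.7 + 0.2551·35.8 + 0.0737·73.8 + 0.1271·117.6 ≈ 52.1532...
→ 52.15.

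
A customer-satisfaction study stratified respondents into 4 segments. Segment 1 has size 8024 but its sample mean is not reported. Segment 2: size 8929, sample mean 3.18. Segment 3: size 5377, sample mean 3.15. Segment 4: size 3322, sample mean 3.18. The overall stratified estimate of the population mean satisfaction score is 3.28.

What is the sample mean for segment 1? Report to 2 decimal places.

Σ Nₕx̄ₕ = N·μ, so 8024·x̄_1 = 25652·3.28 − (8929·3.18 + 5377·3.15 + 3322·3.18).
= 84138.56 − 55895.73 = 28242.83.
x̄_1 = 28242.83 / 8024 = 3.5198... → 3.52.

3.52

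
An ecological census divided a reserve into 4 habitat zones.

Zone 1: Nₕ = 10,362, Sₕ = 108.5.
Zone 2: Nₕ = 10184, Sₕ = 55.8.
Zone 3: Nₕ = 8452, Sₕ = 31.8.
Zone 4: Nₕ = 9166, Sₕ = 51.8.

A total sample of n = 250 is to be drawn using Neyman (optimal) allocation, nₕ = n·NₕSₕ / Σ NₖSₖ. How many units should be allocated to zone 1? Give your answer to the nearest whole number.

115

Σ NₕSₕ = 10362·108.5 + 10184·55.8 + 8452·31.8 + 9166·51.8 = 2436116.6.
Share for 1: 1124277/2436116.6 = 0.46150.
n_1 = 250 × 0.46150 = 115.376... → 115.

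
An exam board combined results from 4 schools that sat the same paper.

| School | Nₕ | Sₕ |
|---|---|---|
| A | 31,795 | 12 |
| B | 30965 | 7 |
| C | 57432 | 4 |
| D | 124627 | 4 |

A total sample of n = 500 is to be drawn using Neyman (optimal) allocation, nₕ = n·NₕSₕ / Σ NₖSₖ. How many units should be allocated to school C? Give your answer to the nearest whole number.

87

Σ NₕSₕ = 31795·12 + 30965·7 + 57432·4 + 124627·4 = 1326531.
Share for C: 229728/1326531 = 0.17318.
n_C = 500 × 0.17318 = 86.590... → 87.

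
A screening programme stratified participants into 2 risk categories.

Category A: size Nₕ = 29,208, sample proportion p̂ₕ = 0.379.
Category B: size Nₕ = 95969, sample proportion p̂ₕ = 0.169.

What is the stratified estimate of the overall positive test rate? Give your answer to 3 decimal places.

0.218

Wₕ = Nₕ/N with N = 125177: 0.2333, 0.7667.
p̂_st = 0.2333·0.379 + 0.7667·0.169 ≈ 0.21800... → 0.218.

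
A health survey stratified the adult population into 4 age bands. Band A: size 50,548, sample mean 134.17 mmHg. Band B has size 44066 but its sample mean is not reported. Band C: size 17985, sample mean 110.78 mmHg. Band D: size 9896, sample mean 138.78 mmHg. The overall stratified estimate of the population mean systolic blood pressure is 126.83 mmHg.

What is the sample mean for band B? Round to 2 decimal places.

N = 50548 + 44066 + 17985 + 9896 = 122495.
Overall total = μ·N = 126.83·122495 = 15536040.85.
Subtract the known strata: 50548·134.17 + 17985·110.78 + 9896·138.78 = 10147770.34.
Remaining total for band B: 15536040.85 − 10147770.34 = 5388270.51.
Divide by its size: 5388270.51 / 44066 = 122.2773... → 122.28.

122.28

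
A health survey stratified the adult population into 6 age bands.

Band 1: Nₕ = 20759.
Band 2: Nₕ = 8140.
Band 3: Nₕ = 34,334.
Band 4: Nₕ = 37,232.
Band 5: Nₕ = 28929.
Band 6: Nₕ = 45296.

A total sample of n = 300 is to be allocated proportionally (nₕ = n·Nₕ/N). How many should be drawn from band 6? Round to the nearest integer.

N = 20759 + 8140 + 34334 + 37232 + 28929 + 45296 = 174690.
n_6 = 300·45296/174690 = 77.788... → 78.

78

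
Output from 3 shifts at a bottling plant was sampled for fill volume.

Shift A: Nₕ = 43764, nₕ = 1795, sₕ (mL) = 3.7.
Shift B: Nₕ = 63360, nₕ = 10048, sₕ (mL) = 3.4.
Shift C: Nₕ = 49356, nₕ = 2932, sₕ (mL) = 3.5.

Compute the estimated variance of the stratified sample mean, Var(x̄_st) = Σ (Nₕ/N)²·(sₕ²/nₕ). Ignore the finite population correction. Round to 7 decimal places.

N = 156480; Wₕ = Nₕ/N.
shift A: (43764/156480)²·3.7²/1795 = 0.0005965617
shift B: (63360/156480)²·3.4²/10048 = 0.0001886214
shift C: (49356/156480)²·3.5²/2932 = 0.0004156563
Sum = 0.0012008393 → 0.0012008.

0.0012008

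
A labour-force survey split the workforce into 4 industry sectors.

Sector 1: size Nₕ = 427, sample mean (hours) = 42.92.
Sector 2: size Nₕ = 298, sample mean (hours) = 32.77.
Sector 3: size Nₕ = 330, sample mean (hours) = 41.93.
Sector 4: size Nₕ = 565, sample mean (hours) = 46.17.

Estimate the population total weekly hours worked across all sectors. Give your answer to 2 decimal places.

68015.25

1: 427·42.92 = 18326.84
2: 298·32.77 = 9765.46
3: 330·41.93 = 13836.9
4: 565·46.17 = 26086.05
τ̂ = Σ Nₕx̄ₕ = 68015.25.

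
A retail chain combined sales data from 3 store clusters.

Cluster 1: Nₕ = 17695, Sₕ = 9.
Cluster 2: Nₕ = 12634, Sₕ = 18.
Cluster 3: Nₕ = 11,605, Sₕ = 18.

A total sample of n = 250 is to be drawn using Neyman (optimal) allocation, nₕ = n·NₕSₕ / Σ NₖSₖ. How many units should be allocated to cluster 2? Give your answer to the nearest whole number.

Σ NₕSₕ = 17695·9 + 12634·18 + 11605·18 = 595557.
Share for 2: 227412/595557 = 0.38185.
n_2 = 250 × 0.38185 = 95.462... → 95.

95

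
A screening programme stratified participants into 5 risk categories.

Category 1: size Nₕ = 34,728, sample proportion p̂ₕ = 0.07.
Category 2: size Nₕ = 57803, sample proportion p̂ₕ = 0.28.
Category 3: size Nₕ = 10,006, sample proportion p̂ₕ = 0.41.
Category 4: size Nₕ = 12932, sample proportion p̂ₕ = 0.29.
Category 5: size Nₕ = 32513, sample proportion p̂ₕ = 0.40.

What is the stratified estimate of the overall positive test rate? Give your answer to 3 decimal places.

N = 34728 + 57803 + 10006 + 12932 + 32513 = 147982.
Overall proportion = Σ (Nₕ/N)·p̂ₕ.
Σ Nₕp̂ₕ = 2430.96 + 16184.84 + 4102.46 + 3750.28 + 13005.2 = 39473.74.
39473.74 / 147982 = 0.26675... → 0.267.

0.267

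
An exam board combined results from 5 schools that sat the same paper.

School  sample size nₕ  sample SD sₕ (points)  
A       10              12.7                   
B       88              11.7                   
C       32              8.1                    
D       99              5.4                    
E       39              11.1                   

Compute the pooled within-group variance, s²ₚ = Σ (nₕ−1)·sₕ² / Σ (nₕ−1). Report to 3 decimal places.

87.204

A: (10−1)·12.7² = 9·161.29 = 1451.61
B: (88−1)·11.7² = 87·136.89 = 11909.43
C: (32−1)·8.1² = 31·65.61 = 2033.91
D: (99−1)·5.4² = 98·29.16 = 2857.68
E: (39−1)·11.1² = 38·123.21 = 4681.98
Numerator = 22934.61; denominator = Σ(nₕ−1) = 263.
s²ₚ = 22934.61/263 = 87.20384... → 87.204.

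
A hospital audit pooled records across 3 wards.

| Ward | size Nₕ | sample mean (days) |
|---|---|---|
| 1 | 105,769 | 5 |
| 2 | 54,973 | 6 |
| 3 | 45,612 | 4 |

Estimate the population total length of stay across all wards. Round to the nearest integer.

1041131

1: 105769·5 = 528845
2: 54973·6 = 329838
3: 45612·4 = 182448
τ̂ = Σ Nₕx̄ₕ = 1041131.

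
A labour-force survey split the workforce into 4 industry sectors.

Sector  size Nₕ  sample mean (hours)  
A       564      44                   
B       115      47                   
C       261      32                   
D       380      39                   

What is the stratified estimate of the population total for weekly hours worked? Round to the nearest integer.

53393

Population total = Σ Nₕ·x̄ₕ (each stratum's size times its mean).
564·44 + 115·47 + 261·32 + 380·39 = 24816 + 5405 + 8352 + 14820 = 53393.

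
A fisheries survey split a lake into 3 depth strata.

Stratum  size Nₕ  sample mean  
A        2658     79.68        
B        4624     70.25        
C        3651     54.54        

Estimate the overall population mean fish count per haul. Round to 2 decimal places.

N = 2658 + 4624 + 3651 = 10933.
Weight each subgroup mean by Nₕ/N and sum.
Σ Nₕx̄ₕ = 2658·79.68 + 4624·70.25 + 3651·54.54 = 211789.44 + 324836 + 199125.54 = 735750.98.
Divide by N: 735750.98 / 10933 = 67.2963... → 67.30.

67.30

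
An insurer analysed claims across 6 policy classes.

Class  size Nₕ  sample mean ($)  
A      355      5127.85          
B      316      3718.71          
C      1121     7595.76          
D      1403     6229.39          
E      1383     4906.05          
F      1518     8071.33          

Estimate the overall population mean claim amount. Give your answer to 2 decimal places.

N = 355 + 316 + 1121 + 1403 + 1383 + 1518 = 6096.
Overall mean = Σ (Nₕ/N)·x̄ₕ — weight by population share, not a simple average.
Σ Nₕx̄ₕ = 355·5127.85 + 316·3718.71 + 1121·7595.76 + 1403·6229.39 + 1383·4906.05 + 1518·8071.33 = 1820386.75 + 1175112.36 + 8514846.96 + 8739834.17 + 6785067.15 + 12252278.94 = 39287526.33.
Divide by N: 39287526.33 / 6096 = 6444.8042... → 6444.80.

6444.80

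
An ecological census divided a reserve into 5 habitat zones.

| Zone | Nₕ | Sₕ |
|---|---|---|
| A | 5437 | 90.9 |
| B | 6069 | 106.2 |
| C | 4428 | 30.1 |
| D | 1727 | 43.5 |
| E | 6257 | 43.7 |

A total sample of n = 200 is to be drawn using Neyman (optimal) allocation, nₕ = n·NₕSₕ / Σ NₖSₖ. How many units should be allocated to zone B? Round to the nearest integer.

A: NₕSₕ = 5437·90.9 = 494223.3
B: NₕSₕ = 6069·106.2 = 644527.8
C: NₕSₕ = 4428·30.1 = 133282.8
D: NₕSₕ = 1727·43.5 = 75124.5
E: NₕSₕ = 6257·43.7 = 273430.9
Σ NₕSₕ = 1620589.3.
n_B = 200·644527.8/1620589.3 = 79.542... → 80.

80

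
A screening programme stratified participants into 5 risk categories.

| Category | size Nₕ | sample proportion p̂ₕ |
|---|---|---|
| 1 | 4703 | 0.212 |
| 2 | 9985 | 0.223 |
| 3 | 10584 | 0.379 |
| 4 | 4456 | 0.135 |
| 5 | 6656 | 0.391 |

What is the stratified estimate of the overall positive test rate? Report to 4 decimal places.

Wₕ = Nₕ/N with N = 36384: 0.1293, 0.2744, 0.2909, 0.1225, 0.1829.
p̂_st = 0.1293·0.212 + 0.2744·0.223 + 0.2909·0.379 + 0.1225·0.135 + 0.1829·0.391 ≈ 0.286914... → 0.2869.

0.2869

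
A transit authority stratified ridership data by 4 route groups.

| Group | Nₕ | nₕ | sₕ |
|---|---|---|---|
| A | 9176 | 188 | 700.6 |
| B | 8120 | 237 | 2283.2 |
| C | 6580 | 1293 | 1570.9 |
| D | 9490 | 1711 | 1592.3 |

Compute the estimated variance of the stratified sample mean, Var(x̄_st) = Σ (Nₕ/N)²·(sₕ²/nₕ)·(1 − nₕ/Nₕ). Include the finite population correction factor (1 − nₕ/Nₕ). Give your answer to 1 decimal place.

N = 33366; Wₕ = Nₕ/N.
group A: (9176/33366)²·700.6²/188·(1 − 188/9176) = 193.4152
group B: (8120/33366)²·2283.2²/237·(1 − 237/8120) = 1264.6747
group C: (6580/33366)²·1570.9²/1293·(1 − 1293/6580) = 59.6383
group D: (9490/33366)²·1592.3²/1711·(1 − 1711/9490) = 98.2611
Sum = 1615.9893 → 1616.0.

1616.0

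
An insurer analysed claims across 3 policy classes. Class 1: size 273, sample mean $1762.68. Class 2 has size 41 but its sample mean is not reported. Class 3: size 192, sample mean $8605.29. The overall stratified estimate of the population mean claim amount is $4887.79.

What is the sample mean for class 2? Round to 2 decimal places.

N = 273 + 41 + 192 = 506.
Overall total = μ·N = 4887.79·506 = 2473221.74.
Subtract the known strata: 273·1762.68 + 192·8605.29 = 2133427.32.
Remaining total for class 2: 2473221.74 − 2133427.32 = 339794.42.
Divide by its size: 339794.42 / 41 = 8287.6688... → 8287.67.

8287.67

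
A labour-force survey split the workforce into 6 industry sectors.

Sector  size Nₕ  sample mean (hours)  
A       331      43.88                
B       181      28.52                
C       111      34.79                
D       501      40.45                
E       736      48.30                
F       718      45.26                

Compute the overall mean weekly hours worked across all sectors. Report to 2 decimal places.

43.39

N = 2578; weights Wₕ = Nₕ/N = (0.1284, 0.0702, 0.0431, 0.1943, 0.2855, 0.2785).
x̄_st = Σ Wₕ·x̄ₕ = 0.1284·43.88 + 0.0702·28.52 + 0.0431·34.79 + 0.1943·40.45 + 0.2855·48.30 + 0.2785·45.26 ≈ 43.3898...
→ 43.39.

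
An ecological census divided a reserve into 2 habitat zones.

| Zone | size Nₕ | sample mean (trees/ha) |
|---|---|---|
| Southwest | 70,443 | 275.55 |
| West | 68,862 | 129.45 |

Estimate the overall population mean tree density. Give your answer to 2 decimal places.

203.33

N = 139305; weights Wₕ = Nₕ/N = (0.5057, 0.4943).
x̄_st = Σ Wₕ·x̄ₕ = 0.5057·275.55 + 0.4943·129.45 ≈ 203.3291...
→ 203.33.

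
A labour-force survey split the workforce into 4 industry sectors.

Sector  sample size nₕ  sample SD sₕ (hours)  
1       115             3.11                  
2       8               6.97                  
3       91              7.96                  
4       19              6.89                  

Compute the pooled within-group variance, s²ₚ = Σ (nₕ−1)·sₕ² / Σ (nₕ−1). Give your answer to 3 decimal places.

Degrees of freedom: 114 + 7 + 90 + 18 = 229.
Σ(nₕ−1)sₕ² = 114·9.6721 + 7·48.5809 + 90·63.3616 + 18·47.4721 = 7999.7275.
s²ₚ = 7999.7275 / 229 = 34.93331... → 34.933.

34.933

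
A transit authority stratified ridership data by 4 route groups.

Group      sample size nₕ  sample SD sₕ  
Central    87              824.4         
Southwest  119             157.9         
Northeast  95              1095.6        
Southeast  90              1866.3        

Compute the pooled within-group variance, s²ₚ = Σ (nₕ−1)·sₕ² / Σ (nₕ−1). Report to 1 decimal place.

Degrees of freedom: 86 + 118 + 94 + 89 = 387.
Σ(nₕ−1)sₕ² = 86·679635.36 + 118·24932.41 + 94·1200339.36 + 89·3483075.69 = 484216301.59.
s²ₚ = 484216301.59 / 387 = 1251204.914... → 1251204.9.

1251204.9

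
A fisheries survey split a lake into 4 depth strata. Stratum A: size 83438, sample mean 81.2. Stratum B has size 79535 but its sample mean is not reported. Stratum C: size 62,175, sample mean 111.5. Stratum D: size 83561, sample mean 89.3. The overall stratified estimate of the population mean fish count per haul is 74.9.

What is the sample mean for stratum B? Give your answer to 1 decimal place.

Σ Nₕx̄ₕ = N·μ, so 79535·x̄_B = 308709·74.9 − (83438·81.2 + 62175·111.5 + 83561·89.3).
= 23122304.1 − 21169675.4 = 1952628.7.
x̄_B = 1952628.7 / 79535 = 24.551... → 24.6.

24.6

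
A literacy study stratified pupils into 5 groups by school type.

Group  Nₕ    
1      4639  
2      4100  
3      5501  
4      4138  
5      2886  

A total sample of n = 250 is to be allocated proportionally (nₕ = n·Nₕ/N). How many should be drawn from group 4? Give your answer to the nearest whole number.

49

N = 4639 + 4100 + 5501 + 4138 + 2886 = 21264.
n_4 = 250·4138/21264 = 48.650... → 49.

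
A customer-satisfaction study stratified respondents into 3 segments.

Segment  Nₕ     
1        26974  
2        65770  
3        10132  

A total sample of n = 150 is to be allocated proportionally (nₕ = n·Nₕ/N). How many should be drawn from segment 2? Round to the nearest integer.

N = 26974 + 65770 + 10132 = 102876.
n_2 = 150·65770/102876 = 95.897... → 96.

96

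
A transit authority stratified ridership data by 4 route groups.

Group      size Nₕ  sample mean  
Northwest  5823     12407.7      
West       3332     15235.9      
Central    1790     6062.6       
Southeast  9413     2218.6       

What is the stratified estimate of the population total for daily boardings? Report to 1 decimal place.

Population total = Σ Nₕ·x̄ₕ (each stratum's size times its mean).
5823·12407.7 + 3332·15235.9 + 1790·6062.6 + 9413·2218.6 = 72250037.1 + 50766018.8 + 10852054 + 20883681.8 = 154751791.7.

154751791.7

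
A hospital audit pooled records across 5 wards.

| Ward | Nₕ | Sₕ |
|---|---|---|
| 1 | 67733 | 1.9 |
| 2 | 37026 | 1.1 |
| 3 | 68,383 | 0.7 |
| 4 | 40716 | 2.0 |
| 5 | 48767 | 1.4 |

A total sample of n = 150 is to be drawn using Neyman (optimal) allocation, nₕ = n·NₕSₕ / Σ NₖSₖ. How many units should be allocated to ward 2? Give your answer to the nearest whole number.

17

1: NₕSₕ = 67733·1.9 = 128692.7
2: NₕSₕ = 37026·1.1 = 40728.6
3: NₕSₕ = 68383·0.7 = 47868.1
4: NₕSₕ = 40716·2.0 = 81432
5: NₕSₕ = 48767·1.4 = 68273.8
Σ NₕSₕ = 366995.2.
n_2 = 150·40728.6/366995.2 = 16.647... → 17.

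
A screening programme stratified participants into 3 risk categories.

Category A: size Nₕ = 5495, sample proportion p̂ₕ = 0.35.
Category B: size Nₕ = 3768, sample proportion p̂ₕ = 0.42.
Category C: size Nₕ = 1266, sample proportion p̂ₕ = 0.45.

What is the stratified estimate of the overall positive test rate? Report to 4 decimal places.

0.3871

Wₕ = Nₕ/N with N = 10529: 0.5219, 0.3579, 0.1202.
p̂_st = 0.5219·0.35 + 0.3579·0.42 + 0.1202·0.45 ≈ 0.387075... → 0.3871.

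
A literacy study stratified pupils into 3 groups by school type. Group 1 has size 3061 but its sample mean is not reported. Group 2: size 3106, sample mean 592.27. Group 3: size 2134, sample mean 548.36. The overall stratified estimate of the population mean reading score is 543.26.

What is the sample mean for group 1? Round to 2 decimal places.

489.97

N = 3061 + 3106 + 2134 = 8301.
Overall total = μ·N = 543.26·8301 = 4509601.26.
Subtract the known strata: 3106·592.27 + 2134·548.36 = 3009790.86.
Remaining total for group 1: 4509601.26 − 3009790.86 = 1499810.4.
Divide by its size: 1499810.4 / 3061 = 489.9740... → 489.97.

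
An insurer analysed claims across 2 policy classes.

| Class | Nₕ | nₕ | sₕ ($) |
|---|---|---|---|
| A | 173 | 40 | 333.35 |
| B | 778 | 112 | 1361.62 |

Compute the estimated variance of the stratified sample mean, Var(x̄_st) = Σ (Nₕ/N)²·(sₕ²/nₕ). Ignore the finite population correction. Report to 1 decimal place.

11170.7

N = 951. Term for each stratum: Wₕ²sₕ²/nₕ.
Var(x̄_st) = 91.9331 + 11078.7811 = 11170.7142 → 11170.7.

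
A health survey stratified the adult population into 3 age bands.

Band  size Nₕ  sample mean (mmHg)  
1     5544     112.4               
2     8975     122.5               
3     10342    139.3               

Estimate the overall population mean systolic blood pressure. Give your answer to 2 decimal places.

127.24

x̄_st = (Σ Nₕx̄ₕ) / (Σ Nₕ) = (5544·112.4 + 8975·122.5 + 10342·139.3) / 24861
= 3163223.7 / 24861 = 127.2364... → 127.24.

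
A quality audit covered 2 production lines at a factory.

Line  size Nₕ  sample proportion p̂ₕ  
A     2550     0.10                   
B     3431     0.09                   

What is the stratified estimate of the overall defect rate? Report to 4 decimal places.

N = 2550 + 3431 = 5981.
Overall proportion = Σ (Nₕ/N)·p̂ₕ.
Σ Nₕp̂ₕ = 255 + 308.79 = 563.79.
563.79 / 5981 = 0.094264... → 0.0943.

0.0943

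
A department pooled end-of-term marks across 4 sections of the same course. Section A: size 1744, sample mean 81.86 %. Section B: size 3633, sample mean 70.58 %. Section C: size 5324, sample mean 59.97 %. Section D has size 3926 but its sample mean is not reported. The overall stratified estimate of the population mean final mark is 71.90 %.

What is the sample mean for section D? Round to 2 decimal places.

N = 1744 + 3633 + 5324 + 3926 = 14627.
Overall total = μ·N = 71.90·14627 = 1051681.3.
Subtract the known strata: 1744·81.86 + 3633·70.58 + 5324·59.97 = 718461.26.
Remaining total for section D: 1051681.3 − 718461.26 = 333220.04.
Divide by its size: 333220.04 / 3926 = 84.8752... → 84.88.

84.88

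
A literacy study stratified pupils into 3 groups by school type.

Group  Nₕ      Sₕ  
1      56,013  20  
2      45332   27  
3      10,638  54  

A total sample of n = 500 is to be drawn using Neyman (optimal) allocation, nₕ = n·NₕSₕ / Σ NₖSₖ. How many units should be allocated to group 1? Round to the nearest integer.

192

1: NₕSₕ = 56013·20 = 1120260
2: NₕSₕ = 45332·27 = 1223964
3: NₕSₕ = 10638·54 = 574452
Σ NₕSₕ = 2918676.
n_1 = 500·1120260/2918676 = 191.912... → 192.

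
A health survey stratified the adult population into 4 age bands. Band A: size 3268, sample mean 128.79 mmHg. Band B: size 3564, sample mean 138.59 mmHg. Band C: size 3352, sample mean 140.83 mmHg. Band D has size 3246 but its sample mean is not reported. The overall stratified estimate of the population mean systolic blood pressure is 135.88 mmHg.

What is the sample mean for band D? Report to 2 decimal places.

134.93

N = 3268 + 3564 + 3352 + 3246 = 13430.
Overall total = μ·N = 135.88·13430 = 1824868.4.
Subtract the known strata: 3268·128.79 + 3564·138.59 + 3352·140.83 = 1386882.64.
Remaining total for band D: 1824868.4 − 1386882.64 = 437985.76.
Divide by its size: 437985.76 / 3246 = 134.9309... → 134.93.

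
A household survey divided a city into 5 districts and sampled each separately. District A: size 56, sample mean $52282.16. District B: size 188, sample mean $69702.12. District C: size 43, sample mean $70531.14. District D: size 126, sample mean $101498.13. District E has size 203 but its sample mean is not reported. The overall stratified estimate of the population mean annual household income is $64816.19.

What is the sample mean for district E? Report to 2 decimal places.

Σ Nₕx̄ₕ = N·μ, so 203·x̄_E = 616·64816.19 − (56·52282.16 + 188·69702.12 + 43·70531.14 + 126·101498.13).
= 39926773.04 − 31853402.92 = 8073370.12.
x̄_E = 8073370.12 / 203 = 39770.2962... → 39770.30.

39770.30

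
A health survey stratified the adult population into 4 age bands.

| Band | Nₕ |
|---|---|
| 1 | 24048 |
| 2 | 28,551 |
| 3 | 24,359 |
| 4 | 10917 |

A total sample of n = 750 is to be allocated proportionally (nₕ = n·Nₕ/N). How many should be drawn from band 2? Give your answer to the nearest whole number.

244

N = 24048 + 28551 + 24359 + 10917 = 87875.
n_2 = 750·28551/87875 = 243.679... → 244.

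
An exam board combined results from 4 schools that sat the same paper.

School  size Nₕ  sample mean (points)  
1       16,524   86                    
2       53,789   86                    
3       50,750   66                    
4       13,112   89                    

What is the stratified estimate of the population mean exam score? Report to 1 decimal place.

78.7

x̄_st = (Σ Nₕx̄ₕ) / (Σ Nₕ) = (16524·86 + 53789·86 + 50750·66 + 13112·89) / 134175
= 10563386 / 134175 = 78.728... → 78.7.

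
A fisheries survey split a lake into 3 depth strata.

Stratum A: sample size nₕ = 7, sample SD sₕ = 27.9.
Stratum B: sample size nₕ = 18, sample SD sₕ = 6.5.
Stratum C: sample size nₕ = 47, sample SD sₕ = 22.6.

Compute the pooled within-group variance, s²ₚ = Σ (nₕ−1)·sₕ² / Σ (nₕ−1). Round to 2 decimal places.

Degrees of freedom: 6 + 17 + 46 = 69.
Σ(nₕ−1)sₕ² = 6·778.41 + 17·42.25 + 46·510.76 = 28883.67.
s²ₚ = 28883.67 / 69 = 418.6039... → 418.60.

418.60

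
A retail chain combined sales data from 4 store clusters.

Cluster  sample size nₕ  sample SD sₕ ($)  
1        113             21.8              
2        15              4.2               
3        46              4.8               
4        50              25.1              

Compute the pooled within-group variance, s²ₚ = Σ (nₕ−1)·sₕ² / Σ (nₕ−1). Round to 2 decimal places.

Degrees of freedom: 112 + 14 + 45 + 49 = 220.
Σ(nₕ−1)sₕ² = 112·475.24 + 14·17.64 + 45·23.04 + 49·630.01 = 85381.13.
s²ₚ = 85381.13 / 220 = 388.0960... → 388.10.

388.10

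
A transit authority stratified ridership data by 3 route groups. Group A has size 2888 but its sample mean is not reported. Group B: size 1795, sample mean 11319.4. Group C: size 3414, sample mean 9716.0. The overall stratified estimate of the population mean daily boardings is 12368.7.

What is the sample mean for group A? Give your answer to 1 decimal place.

Σ Nₕx̄ₕ = N·μ, so 2888·x̄_A = 8097·12368.7 − (1795·11319.4 + 3414·9716.0).
= 100149363.9 − 53488747 = 46660616.9.
x̄_A = 46660616.9 / 2888 = 16156.723... → 16156.7.

16156.7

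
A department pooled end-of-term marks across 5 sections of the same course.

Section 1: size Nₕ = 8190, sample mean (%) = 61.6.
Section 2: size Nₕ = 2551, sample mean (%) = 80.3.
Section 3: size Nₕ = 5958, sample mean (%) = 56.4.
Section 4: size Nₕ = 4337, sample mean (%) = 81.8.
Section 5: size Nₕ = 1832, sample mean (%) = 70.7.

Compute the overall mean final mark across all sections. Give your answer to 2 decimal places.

66.89

N = 22868; weights Wₕ = Nₕ/N = (0.3581, 0.1116, 0.2605, 0.1897, 0.0801).
x̄_st = Σ Wₕ·x̄ₕ = 0.3581·61.6 + 0.1116·80.3 + 0.2605·56.4 + 0.1897·81.8 + 0.0801·70.7 ≈ 66.8913...
→ 66.89.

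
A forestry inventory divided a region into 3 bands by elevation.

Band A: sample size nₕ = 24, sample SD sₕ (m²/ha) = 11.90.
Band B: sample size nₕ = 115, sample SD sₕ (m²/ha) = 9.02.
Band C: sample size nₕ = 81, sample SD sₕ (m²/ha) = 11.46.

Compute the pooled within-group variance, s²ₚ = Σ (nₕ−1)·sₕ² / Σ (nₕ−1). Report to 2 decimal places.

Degrees of freedom: 23 + 114 + 80 = 217.
Σ(nₕ−1)sₕ² = 23·141.61 + 114·81.3604 + 80·131.3316 = 23038.6436.
s²ₚ = 23038.6436 / 217 = 106.1689... → 106.17.

106.17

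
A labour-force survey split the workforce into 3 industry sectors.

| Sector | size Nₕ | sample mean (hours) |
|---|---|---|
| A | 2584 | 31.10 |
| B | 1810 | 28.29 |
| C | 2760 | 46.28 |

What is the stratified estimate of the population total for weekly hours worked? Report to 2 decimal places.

259300.10

Population total = Σ Nₕ·x̄ₕ (each stratum's size times its mean).
2584·31.10 + 1810·28.29 + 2760·46.28 = 80362.4 + 51204.9 + 127732.8 = 259300.10.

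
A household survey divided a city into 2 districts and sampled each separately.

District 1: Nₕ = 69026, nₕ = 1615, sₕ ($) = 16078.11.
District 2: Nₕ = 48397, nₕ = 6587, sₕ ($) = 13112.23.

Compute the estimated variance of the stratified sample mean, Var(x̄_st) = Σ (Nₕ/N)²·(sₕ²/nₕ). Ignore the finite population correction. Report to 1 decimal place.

59745.6

N = 117423; Wₕ = Nₕ/N.
district 1: (69026/117423)²·16078.11²/1615 = 55311.6399
district 2: (48397/117423)²·13112.23²/6587 = 4434.0031
Sum = 59745.6431 → 59745.6.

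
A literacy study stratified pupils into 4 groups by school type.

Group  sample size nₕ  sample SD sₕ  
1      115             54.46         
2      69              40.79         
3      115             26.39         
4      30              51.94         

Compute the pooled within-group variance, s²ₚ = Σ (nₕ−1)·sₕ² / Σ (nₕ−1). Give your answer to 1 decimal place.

Degrees of freedom: 114 + 68 + 114 + 29 = 325.
Σ(nₕ−1)sₕ² = 114·2965.8916 + 68·1663.8241 + 114·696.4321 + 29·2697.7636 = 608880.085.
s²ₚ = 608880.085 / 325 = 1873.477... → 1873.5.

1873.5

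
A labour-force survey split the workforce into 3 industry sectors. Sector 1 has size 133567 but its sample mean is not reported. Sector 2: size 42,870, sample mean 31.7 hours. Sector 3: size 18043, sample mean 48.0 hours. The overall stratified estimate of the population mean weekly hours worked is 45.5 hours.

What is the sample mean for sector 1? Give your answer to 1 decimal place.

N = 133567 + 42870 + 18043 = 194480.
Overall total = μ·N = 45.5·194480 = 8848840.
Subtract the known strata: 42870·31.7 + 18043·48.0 = 2225043.
Remaining total for sector 1: 8848840 − 2225043 = 6623797.
Divide by its size: 6623797 / 133567 = 49.592... → 49.6.

49.6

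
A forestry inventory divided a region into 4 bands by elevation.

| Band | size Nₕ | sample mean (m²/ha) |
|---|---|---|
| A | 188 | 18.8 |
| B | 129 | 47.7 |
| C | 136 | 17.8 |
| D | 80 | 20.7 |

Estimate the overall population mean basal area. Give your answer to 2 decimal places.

25.82

N = 188 + 129 + 136 + 80 = 533.
The stratified mean weights each stratum mean by its population share Nₕ/N.
Σ Nₕx̄ₕ = 188·18.8 + 129·47.7 + 136·17.8 + 80·20.7 = 3534.4 + 6153.3 + 2420.8 + 1656 = 13764.5.
Divide by N: 13764.5 / 533 = 25.8246... → 25.82.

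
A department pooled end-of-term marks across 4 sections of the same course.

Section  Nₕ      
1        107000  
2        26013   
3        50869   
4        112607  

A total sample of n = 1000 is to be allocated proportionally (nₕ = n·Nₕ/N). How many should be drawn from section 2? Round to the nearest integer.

88

N = 107000 + 26013 + 50869 + 112607 = 296489.
n_2 = 1000·26013/296489 = 87.737... → 88.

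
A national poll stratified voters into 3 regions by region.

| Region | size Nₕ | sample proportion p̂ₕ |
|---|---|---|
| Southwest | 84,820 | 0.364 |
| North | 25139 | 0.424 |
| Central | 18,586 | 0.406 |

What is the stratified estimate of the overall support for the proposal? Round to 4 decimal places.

N = 84820 + 25139 + 18586 = 128545.
Overall proportion = Σ (Nₕ/N)·p̂ₕ.
Σ Nₕp̂ₕ = 30874.48 + 10658.936 + 7545.916 = 49079.332.
49079.332 / 128545 = 0.381807... → 0.3818.

0.3818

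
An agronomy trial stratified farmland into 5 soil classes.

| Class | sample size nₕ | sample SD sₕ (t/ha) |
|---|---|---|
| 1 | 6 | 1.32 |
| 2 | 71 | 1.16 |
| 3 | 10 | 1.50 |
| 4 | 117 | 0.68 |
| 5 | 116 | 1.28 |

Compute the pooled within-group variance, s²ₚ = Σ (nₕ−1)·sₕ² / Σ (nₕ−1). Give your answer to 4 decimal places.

Degrees of freedom: 5 + 70 + 9 + 116 + 115 = 315.
Σ(nₕ−1)sₕ² = 5·1.7424 + 70·1.3456 + 9·2.25 + 116·0.4624 + 115·1.6384 = 365.2084.
s²ₚ = 365.2084 / 315 = 1.159392... → 1.1594.

1.1594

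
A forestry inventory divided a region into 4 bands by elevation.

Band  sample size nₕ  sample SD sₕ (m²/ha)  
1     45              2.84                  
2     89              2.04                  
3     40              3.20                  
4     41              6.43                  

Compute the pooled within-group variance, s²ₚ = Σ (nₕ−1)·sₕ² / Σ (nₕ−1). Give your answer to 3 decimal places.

1: (45−1)·2.84² = 44·8.0656 = 354.8864
2: (89−1)·2.04² = 88·4.1616 = 366.2208
3: (40−1)·3.20² = 39·10.24 = 399.36
4: (41−1)·6.43² = 40·41.3449 = 1653.796
Numerator = 2774.2632; denominator = Σ(nₕ−1) = 211.
s²ₚ = 2774.2632/211 = 13.14817... → 13.148.

13.148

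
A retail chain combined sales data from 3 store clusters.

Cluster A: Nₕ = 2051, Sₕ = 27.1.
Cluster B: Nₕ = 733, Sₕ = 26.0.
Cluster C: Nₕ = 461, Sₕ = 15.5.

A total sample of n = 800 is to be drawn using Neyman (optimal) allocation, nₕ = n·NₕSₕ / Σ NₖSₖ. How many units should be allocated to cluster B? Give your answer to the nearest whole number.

186

A: NₕSₕ = 2051·27.1 = 55582.1
B: NₕSₕ = 733·26.0 = 19058
C: NₕSₕ = 461·15.5 = 7145.5
Σ NₕSₕ = 81785.6.
n_B = 800·19058/81785.6 = 186.419... → 186.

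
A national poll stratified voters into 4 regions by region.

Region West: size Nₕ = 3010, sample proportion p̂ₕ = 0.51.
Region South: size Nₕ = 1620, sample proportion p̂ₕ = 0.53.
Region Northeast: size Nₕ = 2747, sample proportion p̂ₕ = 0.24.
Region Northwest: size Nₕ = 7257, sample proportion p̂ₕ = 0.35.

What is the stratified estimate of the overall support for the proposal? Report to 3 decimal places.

0.382

Wₕ = Nₕ/N with N = 14634: 0.2057, 0.1107, 0.1877, 0.4959.
p̂_st = 0.2057·0.51 + 0.1107·0.53 + 0.1877·0.24 + 0.4959·0.35 ≈ 0.38219... → 0.382.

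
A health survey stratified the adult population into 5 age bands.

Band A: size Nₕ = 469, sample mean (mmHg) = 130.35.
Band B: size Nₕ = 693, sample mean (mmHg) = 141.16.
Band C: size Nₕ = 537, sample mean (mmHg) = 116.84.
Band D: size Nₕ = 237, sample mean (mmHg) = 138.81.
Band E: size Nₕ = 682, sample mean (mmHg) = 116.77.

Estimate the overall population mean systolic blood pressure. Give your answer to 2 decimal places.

127.67

N = 469 + 693 + 537 + 237 + 682 = 2618.
Weight each subgroup mean by Nₕ/N and sum.
Σ Nₕx̄ₕ = 469·130.35 + 693·141.16 + 537·116.84 + 237·138.81 + 682·116.77 = 61134.15 + 97823.88 + 62743.08 + 32897.97 + 79637.14 = 334236.22.
Divide by N: 334236.22 / 2618 = 127.6685... → 127.67.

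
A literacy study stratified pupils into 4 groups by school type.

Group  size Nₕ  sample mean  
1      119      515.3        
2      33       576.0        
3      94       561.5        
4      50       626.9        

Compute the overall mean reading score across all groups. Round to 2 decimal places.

x̄_st = (Σ Nₕx̄ₕ) / (Σ Nₕ) = (119·515.3 + 33·576.0 + 94·561.5 + 50·626.9) / 296
= 164454.7 / 296 = 555.5902... → 555.59.

555.59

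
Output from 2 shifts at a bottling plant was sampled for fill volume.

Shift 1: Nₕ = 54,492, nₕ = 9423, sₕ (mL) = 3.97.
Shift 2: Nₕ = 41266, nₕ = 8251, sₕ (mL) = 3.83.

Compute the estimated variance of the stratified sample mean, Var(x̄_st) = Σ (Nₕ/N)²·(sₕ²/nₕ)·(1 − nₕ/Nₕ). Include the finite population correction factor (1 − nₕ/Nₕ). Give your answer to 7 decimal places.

0.0007121

N = 95758; Wₕ = Nₕ/N.
shift 1: (54492/95758)²·3.97²/9423·(1 − 9423/54492) = 0.0004479735
shift 2: (41266/95758)²·3.83²/8251·(1 − 8251/41266) = 0.0002641463
Sum = 0.0007121198 → 0.0007121.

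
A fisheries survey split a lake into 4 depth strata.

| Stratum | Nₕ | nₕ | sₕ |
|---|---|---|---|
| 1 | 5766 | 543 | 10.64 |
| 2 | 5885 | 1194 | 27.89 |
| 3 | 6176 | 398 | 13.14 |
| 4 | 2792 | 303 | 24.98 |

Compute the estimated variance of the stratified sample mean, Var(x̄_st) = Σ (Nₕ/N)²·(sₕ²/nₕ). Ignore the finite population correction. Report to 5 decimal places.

0.14606

N = 20619; Wₕ = Nₕ/N.
stratum 1: (5766/20619)²·10.64²/543 = 0.01630413
stratum 2: (5885/20619)²·27.89²/1194 = 0.05307017
stratum 3: (6176/20619)²·13.14²/398 = 0.03892127
stratum 4: (2792/20619)²·24.98²/303 = 0.03776051
Sum = 0.14605608 → 0.14606.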